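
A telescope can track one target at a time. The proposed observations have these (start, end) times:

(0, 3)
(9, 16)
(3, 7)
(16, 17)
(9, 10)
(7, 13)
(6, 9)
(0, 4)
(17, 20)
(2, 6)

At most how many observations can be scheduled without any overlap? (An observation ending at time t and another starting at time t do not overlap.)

Order by finish time; keep every interval that doesn't clash with the previous kept one.
Sorted by end: (0,3)  (0,4)  (2,6)  (3,7)  (6,9)  (9,10)  (7,13)  (9,16)  (16,17)  (17,20)
take (0,3); take (3,7); take (9,10); skip (7,13); skip (9,16); take (16,17); take (17,20).
Selected 5 observations.

5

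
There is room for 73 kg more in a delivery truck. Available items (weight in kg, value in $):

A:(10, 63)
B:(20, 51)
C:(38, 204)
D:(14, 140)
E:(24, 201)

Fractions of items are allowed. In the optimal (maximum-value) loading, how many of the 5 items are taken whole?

Ratios (sorted): D 10.00, E 8.38, A 6.30, C 5.37, B 2.55
take D (14 @ 140); take E (24 @ 201); take A (10 @ 63); take 25/38 of C → 134.21. Capacity used 73/73.
3 item(s) taken whole; one partial (take 25/38 of C).

3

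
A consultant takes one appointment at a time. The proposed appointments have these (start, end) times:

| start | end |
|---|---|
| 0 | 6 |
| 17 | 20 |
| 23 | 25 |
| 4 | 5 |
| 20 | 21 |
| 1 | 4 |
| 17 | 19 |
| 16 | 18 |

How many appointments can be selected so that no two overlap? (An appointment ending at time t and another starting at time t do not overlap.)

Sort by end time and greedily take each interval whose start is ≥ the last chosen end.
By end time: (1,4), (4,5), (0,6), (16,18), (17,19), (17,20), (20,21), (23,25).
Pick (1,4); next start ≥ 4 → (4,5); next start ≥ 5 → (16,18); next start ≥ 18 → (20,21); next start ≥ 21 → (23,25).
Selected 5 appointments.

5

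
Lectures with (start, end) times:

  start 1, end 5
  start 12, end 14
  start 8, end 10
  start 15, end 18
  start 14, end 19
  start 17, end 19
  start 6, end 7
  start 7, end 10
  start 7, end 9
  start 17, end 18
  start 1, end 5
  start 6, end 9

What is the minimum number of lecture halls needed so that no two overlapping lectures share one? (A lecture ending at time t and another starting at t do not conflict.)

The answer is the maximum number of intervals overlapping at any instant.
Events (time:±→running): 1:+→1 1:+→2 5:-→1 5:-→0 6:+→1 6:+→2 7:-→1 7:+→2 7:+→3 8:+→4 … peak 4.

4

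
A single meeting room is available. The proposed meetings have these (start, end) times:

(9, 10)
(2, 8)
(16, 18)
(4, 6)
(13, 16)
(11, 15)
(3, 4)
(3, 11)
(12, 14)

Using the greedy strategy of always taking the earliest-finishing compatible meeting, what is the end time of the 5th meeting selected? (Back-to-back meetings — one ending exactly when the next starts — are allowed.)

18

Order by finish time; keep every interval that doesn't clash with the previous kept one.
Sorted by end: (3,4)  (4,6)  (2,8)  (9,10)  (3,11)  (12,14)  (11,15)  (13,16)  (16,18)
take (3,4); take (4,6); take (9,10); skip (3,11); take (12,14); skip (13,16); take (16,18).
Selected: (3,4) (4,6) (9,10) (12,14) (16,18)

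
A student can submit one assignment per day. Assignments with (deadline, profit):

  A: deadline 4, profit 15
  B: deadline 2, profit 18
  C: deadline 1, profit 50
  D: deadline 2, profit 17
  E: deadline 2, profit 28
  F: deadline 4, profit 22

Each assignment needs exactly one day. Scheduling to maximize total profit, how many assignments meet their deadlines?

4

Take jobs in profit order; each goes to the latest open slot no later than its deadline.
Profit order: C=50 E=28 F=22 B=18 D=17 A=15
Assign: C→slot 1, E→slot 2, F→slot 4, B skipped, D skipped, A→slot 3.
Slots: [1:C] [2:E] [3:A] [4:F]
4 of 6 scheduled.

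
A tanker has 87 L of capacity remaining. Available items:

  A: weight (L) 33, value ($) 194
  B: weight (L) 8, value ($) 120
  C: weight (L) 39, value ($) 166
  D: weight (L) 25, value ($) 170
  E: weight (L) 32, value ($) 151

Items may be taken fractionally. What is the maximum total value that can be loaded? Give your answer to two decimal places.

583.09

Order: B (120/8=15.00) > D (170/25=6.80) > A (194/33=5.88) > E (151/32=4.72) > C (166/39=4.26)
Fill: take B (8 @ 120) → take D (25 @ 170) → take A (33 @ 194) → take 21/32 of E → 99.09; 87/87 used.
Total value = 583.09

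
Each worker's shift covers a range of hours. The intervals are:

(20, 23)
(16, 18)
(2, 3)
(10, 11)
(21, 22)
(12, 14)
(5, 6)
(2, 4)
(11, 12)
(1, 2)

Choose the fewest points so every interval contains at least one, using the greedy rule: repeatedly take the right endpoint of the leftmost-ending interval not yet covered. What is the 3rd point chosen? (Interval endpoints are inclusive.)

By right end: [1,2]  [2,3]  [2,4]  [5,6]  [10,11]  [11,12]  [12,14]  [16,18]  [21,22]  [20,23]
[1,2] uncovered → point at 2; [5,6] uncovered → point at 6; [10,11] uncovered → point at 11; [12,14] uncovered → point at 14; [16,18] uncovered → point at 18; [21,22] uncovered → point at 22.
Points: 2, 6, 11, 14, 18, 22 (6 total).

11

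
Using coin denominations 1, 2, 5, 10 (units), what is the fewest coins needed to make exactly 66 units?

8

66 − 6×10→6 − 1×5→1 − 1×1→0
Total coins = 6 + 1 + 1 = 8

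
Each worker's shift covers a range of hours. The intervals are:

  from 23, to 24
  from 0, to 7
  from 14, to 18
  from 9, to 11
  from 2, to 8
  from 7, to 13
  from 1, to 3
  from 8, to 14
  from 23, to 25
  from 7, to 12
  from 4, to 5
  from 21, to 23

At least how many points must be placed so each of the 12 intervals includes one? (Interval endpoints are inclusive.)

By right end: [1,3]  [4,5]  [0,7]  [2,8]  [9,11]  [7,12]  [7,13]  [8,14]  [14,18]  [21,23]  [23,24]  [23,25]
[1,3] uncovered → point at 3; [4,5] uncovered → point at 5; [9,11] uncovered → point at 11; [14,18] uncovered → point at 18; [21,23] uncovered → point at 23.
Points: 3, 5, 11, 18, 23 (5 total).

5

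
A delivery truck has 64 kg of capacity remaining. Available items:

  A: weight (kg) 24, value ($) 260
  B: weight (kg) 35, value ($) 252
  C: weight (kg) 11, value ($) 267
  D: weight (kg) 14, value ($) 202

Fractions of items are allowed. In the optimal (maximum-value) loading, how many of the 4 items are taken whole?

Greedy by value/weight ratio, highest first.
Order: C (267/11=24.27) > D (202/14=14.43) > A (260/24=10.83) > B (252/35=7.20)
Fill: take C (11 @ 267) → take D (14 @ 202) → take A (24 @ 260) → take 15/35 of B → 108.00; 64/64 used.
3 item(s) taken whole; one partial (take 15/35 of B).

3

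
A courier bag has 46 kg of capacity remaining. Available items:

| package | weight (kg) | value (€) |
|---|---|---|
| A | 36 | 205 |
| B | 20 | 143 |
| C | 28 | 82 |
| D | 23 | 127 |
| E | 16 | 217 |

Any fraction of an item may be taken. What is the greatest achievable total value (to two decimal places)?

416.94

Order: E (217/16=13.56) > B (143/20=7.15) > A (205/36=5.69) > D (127/23=5.52) > C (82/28=2.93)
Fill: take E (16 @ 217) → take B (20 @ 143) → take 10/36 of A → 56.94; 46/46 used.
Total value = 416.94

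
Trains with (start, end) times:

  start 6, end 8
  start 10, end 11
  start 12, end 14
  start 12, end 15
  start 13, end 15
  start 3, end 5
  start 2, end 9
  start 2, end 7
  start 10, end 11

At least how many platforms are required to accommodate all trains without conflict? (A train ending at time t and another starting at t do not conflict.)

3

Count concurrent intervals with a sweep; the peak is the room count.
starts: [2, 2, 3, 6, 10, 10, 12, 12, 13]
ends:   [5, 7, 8, 9, 11, 11, 14, 15, 15]
s2→1 s2→2 s3→3  — peak 3.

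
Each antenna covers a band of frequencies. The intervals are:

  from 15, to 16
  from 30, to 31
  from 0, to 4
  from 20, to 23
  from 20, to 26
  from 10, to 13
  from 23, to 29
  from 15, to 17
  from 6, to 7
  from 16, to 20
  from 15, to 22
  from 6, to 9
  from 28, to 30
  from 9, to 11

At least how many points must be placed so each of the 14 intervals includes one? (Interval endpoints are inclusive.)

6

Sort by right endpoint; whenever an interval is uncovered, place a point at its right end.
By right end: [0,4]  [6,7]  [6,9]  [9,11]  [10,13]  [15,16]  [15,17]  [16,20]  [15,22]  [20,23]  [20,26]  [23,29]  [28,30]  [30,31]
[0,4] uncovered → point at 4; [6,7] uncovered → point at 7; [9,11] uncovered → point at 11; [15,16] uncovered → point at 16; [20,23] uncovered → point at 23; [28,30] uncovered → point at 30.
Points: 4, 7, 11, 16, 23, 30 (6 total).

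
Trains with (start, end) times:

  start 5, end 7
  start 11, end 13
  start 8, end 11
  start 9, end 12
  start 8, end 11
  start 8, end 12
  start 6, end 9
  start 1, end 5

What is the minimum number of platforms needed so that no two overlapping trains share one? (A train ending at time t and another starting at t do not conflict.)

Events (time:±→running): 1:+→1 5:-→0 5:+→1 6:+→2 7:-→1 8:+→2 8:+→3 8:+→4 … peak 4.

4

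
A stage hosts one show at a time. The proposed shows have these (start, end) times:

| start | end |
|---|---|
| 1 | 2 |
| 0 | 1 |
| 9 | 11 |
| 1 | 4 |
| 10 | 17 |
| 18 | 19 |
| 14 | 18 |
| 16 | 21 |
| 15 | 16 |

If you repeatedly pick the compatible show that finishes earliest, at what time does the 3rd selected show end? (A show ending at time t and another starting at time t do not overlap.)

By end time: (0,1), (1,2), (1,4), (9,11), (15,16), (10,17), (14,18), (18,19), (16,21).
Pick (0,1); next start ≥ 1 → (1,2); next start ≥ 2 → (9,11); next start ≥ 11 → (15,16); next start ≥ 16 → (18,19).
Selected: (0,1) (1,2) (9,11) (15,16) (18,19)

11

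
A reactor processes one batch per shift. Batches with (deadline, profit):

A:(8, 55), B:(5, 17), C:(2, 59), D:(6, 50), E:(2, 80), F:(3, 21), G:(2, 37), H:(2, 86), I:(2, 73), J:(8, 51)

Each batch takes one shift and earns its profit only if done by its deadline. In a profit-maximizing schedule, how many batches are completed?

Sort by profit descending; place each in the latest free slot ≤ its deadline.
By profit: H(d2,86), E(d2,80), I(d2,73), C(d2,59), A(d8,55), J(d8,51), D(d6,50), G(d2,37), F(d3,21), B(d5,17)
H→slot 2; E→slot 1; I skipped; C skipped; A→slot 8; J→slot 7; D→slot 6; G skipped; F→slot 3; B→slot 5.
7 of 10 scheduled.

7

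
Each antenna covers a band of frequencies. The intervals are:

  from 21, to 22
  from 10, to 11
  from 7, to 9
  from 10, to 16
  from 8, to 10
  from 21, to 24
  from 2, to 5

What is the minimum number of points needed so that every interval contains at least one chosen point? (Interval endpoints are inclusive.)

Sorted: [2,5] [7,9] [8,10] [10,11] [10,16] [21,22] [21,24]
{[2,5]} hit by 5; {[7,9],[8,10]} hit by 9; {[10,11],[10,16]} hit by 11; {[21,22],[21,24]} hit by 22.
Points: 5, 9, 11, 22 (4 total).

4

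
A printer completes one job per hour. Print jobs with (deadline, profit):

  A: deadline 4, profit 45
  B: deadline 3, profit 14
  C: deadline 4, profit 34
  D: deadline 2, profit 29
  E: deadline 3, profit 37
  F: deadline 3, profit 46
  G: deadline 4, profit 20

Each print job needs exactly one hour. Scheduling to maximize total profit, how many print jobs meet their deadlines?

Take jobs in profit order; each goes to the latest open slot no later than its deadline.
By profit: F(d3,46), A(d4,45), E(d3,37), C(d4,34), D(d2,29), G(d4,20), B(d3,14)
F→slot 3; A→slot 4; E→slot 2; C→slot 1; D skipped; G skipped; B skipped.
4 of 7 scheduled.

4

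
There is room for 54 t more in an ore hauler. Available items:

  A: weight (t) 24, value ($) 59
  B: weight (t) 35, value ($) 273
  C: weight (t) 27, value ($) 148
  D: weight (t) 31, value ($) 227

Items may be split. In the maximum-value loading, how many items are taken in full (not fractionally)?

1

Greedy by value/weight ratio, highest first.
Ratios (sorted): B 7.80, D 7.32, C 5.48, A 2.46
take B (35 @ 273); take 19/31 of D → 139.13. Capacity used 54/54.
1 item(s) taken whole; one partial (take 19/31 of D).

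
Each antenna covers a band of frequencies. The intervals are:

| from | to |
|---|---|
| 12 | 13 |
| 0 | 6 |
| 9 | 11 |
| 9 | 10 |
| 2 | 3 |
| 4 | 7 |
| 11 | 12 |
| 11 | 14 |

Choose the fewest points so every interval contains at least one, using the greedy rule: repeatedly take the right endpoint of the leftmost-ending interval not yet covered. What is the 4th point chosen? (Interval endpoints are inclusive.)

By right end: [2,3]  [0,6]  [4,7]  [9,10]  [9,11]  [11,12]  [12,13]  [11,14]
[2,3] uncovered → point at 3; [4,7] uncovered → point at 7; [9,10] uncovered → point at 10; [11,12] uncovered → point at 12.
Points: 3, 7, 10, 12 (4 total).

12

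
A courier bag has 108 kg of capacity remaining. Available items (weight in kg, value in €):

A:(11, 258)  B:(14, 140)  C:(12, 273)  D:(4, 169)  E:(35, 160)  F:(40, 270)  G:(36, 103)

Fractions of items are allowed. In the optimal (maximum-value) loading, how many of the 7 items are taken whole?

Greedy by value/weight ratio, highest first.
Ratios (sorted): D 42.25, A 23.45, C 22.75, B 10.00, F 6.75, E 4.57, G 2.86
take D (4 @ 169); take A (11 @ 258); take C (12 @ 273); take B (14 @ 140); take F (40 @ 270); take 27/35 of E → 123.43. Capacity used 108/108.
5 item(s) taken whole; one partial (take 27/35 of E).

5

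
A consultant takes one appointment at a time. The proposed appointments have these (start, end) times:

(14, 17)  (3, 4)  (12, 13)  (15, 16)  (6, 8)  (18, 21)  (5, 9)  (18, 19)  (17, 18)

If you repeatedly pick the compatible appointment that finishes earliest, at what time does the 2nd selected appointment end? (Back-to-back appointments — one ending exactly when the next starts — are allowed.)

8

Sorted by end: (3,4)  (6,8)  (5,9)  (12,13)  (15,16)  (14,17)  (17,18)  (18,19)  (18,21)
take (3,4); take (6,8); take (12,13); take (15,16); take (17,18); take (18,19).
Selected: (3,4) (6,8) (12,13) (15,16) (17,18) (18,19)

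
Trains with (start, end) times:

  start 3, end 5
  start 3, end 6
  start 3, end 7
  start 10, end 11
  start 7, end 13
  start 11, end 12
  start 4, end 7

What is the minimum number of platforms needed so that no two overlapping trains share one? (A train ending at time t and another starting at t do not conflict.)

The answer is the maximum number of intervals overlapping at any instant.
starts: [3, 3, 3, 4, 7, 10, 11]
ends:   [5, 6, 7, 7, 11, 12, 13]
s3→1 s3→2 s3→3 s4→4  — peak 4.

4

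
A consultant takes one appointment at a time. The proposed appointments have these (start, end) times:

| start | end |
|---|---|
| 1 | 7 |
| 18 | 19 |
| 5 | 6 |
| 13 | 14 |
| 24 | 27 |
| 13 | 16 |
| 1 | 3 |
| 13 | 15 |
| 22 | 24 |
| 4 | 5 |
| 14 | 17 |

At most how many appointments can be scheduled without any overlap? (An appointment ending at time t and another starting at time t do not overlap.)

8

By end time: (1,3), (4,5), (5,6), (1,7), (13,14), (13,15), (13,16), (14,17), (18,19), (22,24), (24,27).
Pick (1,3); next start ≥ 3 → (4,5); next start ≥ 5 → (5,6); next start ≥ 6 → (13,14); next start ≥ 14 → (14,17); next start ≥ 17 → (18,19); next start ≥ 19 → (22,24); next start ≥ 24 → (24,27).
Selected 8 appointments.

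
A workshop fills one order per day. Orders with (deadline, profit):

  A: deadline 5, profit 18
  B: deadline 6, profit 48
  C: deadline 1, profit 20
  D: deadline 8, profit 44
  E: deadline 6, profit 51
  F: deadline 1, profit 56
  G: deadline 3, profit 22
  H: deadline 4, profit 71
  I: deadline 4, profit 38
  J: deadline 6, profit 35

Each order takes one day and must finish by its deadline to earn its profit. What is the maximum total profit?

343

By profit: H(d4,71), F(d1,56), E(d6,51), B(d6,48), D(d8,44), I(d4,38), J(d6,35), G(d3,22), C(d1,20), A(d5,18)
H→slot 4; F→slot 1; E→slot 6; B→slot 5; D→slot 8; I→slot 3; J→slot 2; G skipped; C skipped; A skipped.
Profit = 56 + 35 + 38 + 71 + 48 + 51 + 44 = 343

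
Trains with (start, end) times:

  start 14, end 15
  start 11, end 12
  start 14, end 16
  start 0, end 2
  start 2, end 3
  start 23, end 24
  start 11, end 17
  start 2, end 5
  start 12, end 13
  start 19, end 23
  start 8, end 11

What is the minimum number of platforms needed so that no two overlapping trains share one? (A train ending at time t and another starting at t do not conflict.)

3

starts: [0, 2, 2, 8, 11, 11, 12, 14, 14, 19, 23]
ends:   [2, 3, 5, 11, 12, 13, 15, 16, 17, 23, 24]
s0→1 e2→0 s2→1 s2→2 e3→1 e5→0 s8→1 e11→0 s11→1 s11→2 e12→1 s12→2 e13→1 s14→2 s14→3  — peak 3.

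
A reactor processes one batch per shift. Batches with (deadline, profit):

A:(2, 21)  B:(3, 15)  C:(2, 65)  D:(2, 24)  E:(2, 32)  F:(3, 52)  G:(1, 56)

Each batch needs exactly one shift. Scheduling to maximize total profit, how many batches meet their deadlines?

Sort by profit descending; place each in the latest free slot ≤ its deadline.
Profit order: C=65 G=56 F=52 E=32 D=24 A=21 B=15
Assign: C→slot 2, G→slot 1, F→slot 3, E skipped, D skipped, A skipped, B skipped.
Slots: [1:G] [2:C] [3:F]
3 of 7 scheduled.

3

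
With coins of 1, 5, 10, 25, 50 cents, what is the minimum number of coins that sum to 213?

213 = 4×50 + 1×10 + 3×1
Total coins = 4 + 1 + 3 = 8

8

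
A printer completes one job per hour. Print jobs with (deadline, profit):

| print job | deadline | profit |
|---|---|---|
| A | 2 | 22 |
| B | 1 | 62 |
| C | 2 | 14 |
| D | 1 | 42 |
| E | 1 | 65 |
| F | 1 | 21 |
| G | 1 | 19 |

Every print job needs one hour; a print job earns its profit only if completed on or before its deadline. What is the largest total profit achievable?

Sort by profit descending; place each in the latest free slot ≤ its deadline.
Profit order: E=65 B=62 D=42 A=22 F=21 G=19 C=14
Assign: E→slot 1, B skipped, D skipped, A→slot 2, F skipped, G skipped, C skipped.
Slots: [1:E] [2:A]
Profit = 65 + 22 = 87

87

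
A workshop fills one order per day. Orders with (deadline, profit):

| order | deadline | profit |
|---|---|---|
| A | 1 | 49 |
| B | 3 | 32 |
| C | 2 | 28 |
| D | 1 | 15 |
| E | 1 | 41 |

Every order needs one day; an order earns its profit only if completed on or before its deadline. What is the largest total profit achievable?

109

Take jobs in profit order; each goes to the latest open slot no later than its deadline.
Profit order: A=49 E=41 B=32 C=28 D=15
Assign: A→slot 1, E skipped, B→slot 3, C→slot 2, D skipped.
Slots: [1:A] [2:C] [3:B]
Profit = 49 + 28 + 32 = 109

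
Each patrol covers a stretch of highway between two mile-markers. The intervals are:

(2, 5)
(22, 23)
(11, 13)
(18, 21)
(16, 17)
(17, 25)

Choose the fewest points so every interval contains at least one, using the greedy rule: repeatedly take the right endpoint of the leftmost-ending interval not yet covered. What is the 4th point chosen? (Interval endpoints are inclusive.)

Sort by right endpoint; whenever an interval is uncovered, place a point at its right end.
By right end: [2,5]  [11,13]  [16,17]  [18,21]  [22,23]  [17,25]
[2,5] uncovered → point at 5; [11,13] uncovered → point at 13; [16,17] uncovered → point at 17; [18,21] uncovered → point at 21; [22,23] uncovered → point at 23.
Points: 5, 13, 17, 21, 23 (5 total).

21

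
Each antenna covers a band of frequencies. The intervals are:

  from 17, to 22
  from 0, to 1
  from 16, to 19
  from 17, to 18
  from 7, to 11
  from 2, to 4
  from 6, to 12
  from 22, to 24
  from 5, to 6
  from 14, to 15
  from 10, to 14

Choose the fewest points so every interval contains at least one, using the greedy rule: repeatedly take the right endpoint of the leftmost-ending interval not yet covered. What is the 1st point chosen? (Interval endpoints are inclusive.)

Process intervals by earliest right end; each time one isn't hit yet, stab at its right endpoint.
Sorted: [0,1] [2,4] [5,6] [7,11] [6,12] [10,14] [14,15] [17,18] [16,19] [17,22] [22,24]
{[0,1]} hit by 1; {[2,4]} hit by 4; {[5,6]} hit by 6; {[7,11],[6,12],[10,14]} hit by 11; {[14,15]} hit by 15; {[17,18],[16,19],[17,22]} hit by 18; {[22,24]} hit by 24.
Points: 1, 4, 6, 11, 15, 18, 24 (7 total).

1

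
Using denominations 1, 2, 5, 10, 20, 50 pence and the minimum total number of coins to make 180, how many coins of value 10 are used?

180 − 3×50→30 − 1×20→10 − 1×10→0
Count of 10: 1

1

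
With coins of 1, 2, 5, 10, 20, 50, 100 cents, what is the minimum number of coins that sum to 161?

161 = 1×100 + 1×50 + 1×10 + 1×1
Total coins = 1 + 1 + 1 + 1 = 4

4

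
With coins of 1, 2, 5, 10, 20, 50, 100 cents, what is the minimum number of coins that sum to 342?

342 − 3×100→42 − 2×20→2 − 1×2→0
Total coins = 3 + 2 + 1 = 6

6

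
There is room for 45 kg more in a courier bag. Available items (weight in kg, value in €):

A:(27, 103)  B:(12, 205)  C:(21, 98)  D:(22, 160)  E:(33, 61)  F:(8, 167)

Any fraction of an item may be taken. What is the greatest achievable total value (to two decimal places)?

546.00

Ratios (sorted): F 20.88, B 17.08, D 7.27, C 4.67, A 3.81, E 1.85
take F (8 @ 167); take B (12 @ 205); take D (22 @ 160); take 3/21 of C → 14.00. Capacity used 45/45.
Total value = 546.00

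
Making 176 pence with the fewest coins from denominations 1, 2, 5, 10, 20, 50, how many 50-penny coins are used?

176 − 3×50→26 − 1×20→6 − 1×5→1 − 1×1→0
Count of 50: 3

3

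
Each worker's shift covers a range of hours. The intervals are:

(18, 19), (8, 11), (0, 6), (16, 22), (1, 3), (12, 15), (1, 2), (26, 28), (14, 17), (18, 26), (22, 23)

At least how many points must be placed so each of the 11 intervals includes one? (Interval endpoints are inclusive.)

Process intervals by earliest right end; each time one isn't hit yet, stab at its right endpoint.
By right end: [1,2]  [1,3]  [0,6]  [8,11]  [12,15]  [14,17]  [18,19]  [16,22]  [22,23]  [18,26]  [26,28]
[1,2] uncovered → point at 2; [8,11] uncovered → point at 11; [12,15] uncovered → point at 15; [18,19] uncovered → point at 19; [22,23] uncovered → point at 23; [26,28] uncovered → point at 28.
Points: 2, 11, 15, 19, 23, 28 (6 total).

6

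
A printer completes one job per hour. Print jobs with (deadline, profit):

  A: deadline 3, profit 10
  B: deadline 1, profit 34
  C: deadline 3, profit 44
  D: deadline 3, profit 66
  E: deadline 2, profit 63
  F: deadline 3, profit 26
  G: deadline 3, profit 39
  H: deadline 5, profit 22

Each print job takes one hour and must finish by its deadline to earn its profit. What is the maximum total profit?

Take jobs in profit order; each goes to the latest open slot no later than its deadline.
Profit order: D=66 E=63 C=44 G=39 B=34 F=26 H=22 A=10
Assign: D→slot 3, E→slot 2, C→slot 1, G skipped, B skipped, F skipped, H→slot 5, A skipped.
Slots: [1:C] [2:E] [3:D] [5:H]
Profit = 44 + 63 + 66 + 22 = 195

195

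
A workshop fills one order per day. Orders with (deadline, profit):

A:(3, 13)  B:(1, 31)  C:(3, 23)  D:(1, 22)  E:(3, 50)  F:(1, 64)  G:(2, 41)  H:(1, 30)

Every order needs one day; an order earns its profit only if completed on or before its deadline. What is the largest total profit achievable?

Profit order: F=64 E=50 G=41 B=31 H=30 C=23 D=22 A=13
Assign: F→slot 1, E→slot 3, G→slot 2, B skipped, H skipped, C skipped, D skipped, A skipped.
Slots: [1:F] [2:G] [3:E]
Profit = 64 + 41 + 50 = 155

155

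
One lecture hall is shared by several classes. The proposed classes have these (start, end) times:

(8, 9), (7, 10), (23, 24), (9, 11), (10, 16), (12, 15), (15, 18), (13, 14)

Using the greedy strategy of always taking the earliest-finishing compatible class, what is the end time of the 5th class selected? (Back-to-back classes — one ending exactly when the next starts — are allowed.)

Sort by end time and greedily take each interval whose start is ≥ the last chosen end.
Sorted by end: (8,9)  (7,10)  (9,11)  (13,14)  (12,15)  (10,16)  (15,18)  (23,24)
take (8,9); skip (7,10); take (9,11); take (13,14); take (15,18); take (23,24).
Selected: (8,9) (9,11) (13,14) (15,18) (23,24)

24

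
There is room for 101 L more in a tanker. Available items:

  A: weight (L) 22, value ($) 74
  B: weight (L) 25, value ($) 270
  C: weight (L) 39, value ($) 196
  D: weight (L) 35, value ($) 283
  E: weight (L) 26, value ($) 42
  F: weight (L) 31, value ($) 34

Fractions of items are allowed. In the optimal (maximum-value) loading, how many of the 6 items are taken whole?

3

Sort by value per unit weight and fill in that order.
Order: B (270/25=10.80) > D (283/35=8.09) > C (196/39=5.03) > A (74/22=3.36) > E (42/26=1.62) > F (34/31=1.10)
Fill: take B (25 @ 270) → take D (35 @ 283) → take C (39 @ 196) → take 2/22 of A → 6.73; 101/101 used.
3 item(s) taken whole; one partial (take 2/22 of A).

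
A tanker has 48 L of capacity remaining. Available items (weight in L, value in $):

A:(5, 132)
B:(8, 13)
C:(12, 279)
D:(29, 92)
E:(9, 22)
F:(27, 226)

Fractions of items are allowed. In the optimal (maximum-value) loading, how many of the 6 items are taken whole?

Ratios (sorted): A 26.40, C 23.25, F 8.37, D 3.17, E 2.44, B 1.62
take A (5 @ 132); take C (12 @ 279); take F (27 @ 226); take 4/29 of D → 12.69. Capacity used 48/48.
3 item(s) taken whole; one partial (take 4/29 of D).

3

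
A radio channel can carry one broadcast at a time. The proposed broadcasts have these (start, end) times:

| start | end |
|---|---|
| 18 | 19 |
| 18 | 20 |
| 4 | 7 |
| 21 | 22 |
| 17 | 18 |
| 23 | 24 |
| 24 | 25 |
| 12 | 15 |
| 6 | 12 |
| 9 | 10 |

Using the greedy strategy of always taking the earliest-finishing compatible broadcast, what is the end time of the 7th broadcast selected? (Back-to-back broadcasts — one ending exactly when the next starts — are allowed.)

By end time: (4,7), (9,10), (6,12), (12,15), (17,18), (18,19), (18,20), (21,22), (23,24), (24,25).
Pick (4,7); next start ≥ 7 → (9,10); next start ≥ 10 → (12,15); next start ≥ 15 → (17,18); next start ≥ 18 → (18,19); next start ≥ 19 → (21,22); next start ≥ 22 → (23,24); next start ≥ 24 → (24,25).
Selected: (4,7) (9,10) (12,15) (17,18) (18,19) (21,22) (23,24) (24,25)

24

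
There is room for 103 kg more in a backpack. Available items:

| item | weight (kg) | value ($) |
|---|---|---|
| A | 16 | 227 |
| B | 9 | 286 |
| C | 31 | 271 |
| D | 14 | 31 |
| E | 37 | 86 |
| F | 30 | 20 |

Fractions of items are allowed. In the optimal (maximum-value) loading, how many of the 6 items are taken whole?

4

Ratios (sorted): B 31.78, A 14.19, C 8.74, E 2.32, D 2.21, F 0.67
take B (9 @ 286); take A (16 @ 227); take C (31 @ 271); take E (37 @ 86); take 10/14 of D → 22.14. Capacity used 103/103.
4 item(s) taken whole; one partial (take 10/14 of D).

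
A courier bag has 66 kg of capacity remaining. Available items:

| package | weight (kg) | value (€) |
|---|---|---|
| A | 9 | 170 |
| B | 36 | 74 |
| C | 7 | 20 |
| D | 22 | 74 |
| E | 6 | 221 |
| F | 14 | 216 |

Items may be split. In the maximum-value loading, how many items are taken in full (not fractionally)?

5

Greedy by value/weight ratio, highest first.
Ratios (sorted): E 36.83, A 18.89, F 15.43, D 3.36, C 2.86, B 2.06
take E (6 @ 221); take A (9 @ 170); take F (14 @ 216); take D (22 @ 74); take C (7 @ 20); take 8/36 of B → 16.44. Capacity used 66/66.
5 item(s) taken whole; one partial (take 8/36 of B).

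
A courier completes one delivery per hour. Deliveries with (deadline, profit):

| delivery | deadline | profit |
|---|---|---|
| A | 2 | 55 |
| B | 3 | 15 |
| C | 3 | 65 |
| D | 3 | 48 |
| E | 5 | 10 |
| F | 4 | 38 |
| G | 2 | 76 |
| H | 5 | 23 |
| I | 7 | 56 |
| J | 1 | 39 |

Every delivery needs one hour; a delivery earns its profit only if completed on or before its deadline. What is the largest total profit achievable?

313

Take jobs in profit order; each goes to the latest open slot no later than its deadline.
Profit order: G=76 C=65 I=56 A=55 D=48 J=39 F=38 H=23 B=15 E=10
Assign: G→slot 2, C→slot 3, I→slot 7, A→slot 1, D skipped, J skipped, F→slot 4, H→slot 5, B skipped, E skipped.
Slots: [1:A] [2:G] [3:C] [4:F] [5:H] [7:I]
Profit = 55 + 76 + 65 + 38 + 23 + 56 = 313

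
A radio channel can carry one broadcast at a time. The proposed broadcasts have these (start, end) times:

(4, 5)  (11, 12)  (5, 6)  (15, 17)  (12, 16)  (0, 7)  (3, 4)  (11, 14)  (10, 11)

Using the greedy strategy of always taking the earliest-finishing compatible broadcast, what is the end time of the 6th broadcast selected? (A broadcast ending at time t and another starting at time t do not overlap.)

16

Order by finish time; keep every interval that doesn't clash with the previous kept one.
Sorted by end: (3,4)  (4,5)  (5,6)  (0,7)  (10,11)  (11,12)  (11,14)  (12,16)  (15,17)
take (3,4); take (4,5); take (5,6); take (10,11); take (11,12); take (12,16).
Selected: (3,4) (4,5) (5,6) (10,11) (11,12) (12,16)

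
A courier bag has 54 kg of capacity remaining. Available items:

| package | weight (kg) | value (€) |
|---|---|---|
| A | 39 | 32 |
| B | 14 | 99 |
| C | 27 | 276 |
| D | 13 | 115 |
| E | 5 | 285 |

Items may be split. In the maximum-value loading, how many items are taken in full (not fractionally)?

3

Order: E (285/5=57.00) > C (276/27=10.22) > D (115/13=8.85) > B (99/14=7.07) > A (32/39=0.82)
Fill: take E (5 @ 285) → take C (27 @ 276) → take D (13 @ 115) → take 9/14 of B → 63.64; 54/54 used.
3 item(s) taken whole; one partial (take 9/14 of B).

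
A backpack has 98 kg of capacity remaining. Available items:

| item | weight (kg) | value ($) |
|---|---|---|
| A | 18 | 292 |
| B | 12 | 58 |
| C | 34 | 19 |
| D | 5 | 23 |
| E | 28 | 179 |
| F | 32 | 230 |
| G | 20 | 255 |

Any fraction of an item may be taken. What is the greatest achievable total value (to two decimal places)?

Sort by value per unit weight and fill in that order.
Ratios (sorted): A 16.22, G 12.75, F 7.19, E 6.39, B 4.83, D 4.60, C 0.56
take A (18 @ 292); take G (20 @ 255); take F (32 @ 230); take E (28 @ 179). Capacity used 98/98.
Total value = 956.00

956.00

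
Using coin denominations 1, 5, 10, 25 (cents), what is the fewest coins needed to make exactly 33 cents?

33 = 1×25 + 1×5 + 3×1
Total coins = 1 + 1 + 3 = 5

5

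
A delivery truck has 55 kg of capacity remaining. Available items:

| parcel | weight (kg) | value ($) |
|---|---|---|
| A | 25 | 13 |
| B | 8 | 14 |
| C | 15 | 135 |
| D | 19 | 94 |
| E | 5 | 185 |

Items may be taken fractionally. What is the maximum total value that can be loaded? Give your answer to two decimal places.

432.16

Sort by value per unit weight and fill in that order.
Ratios (sorted): E 37.00, C 9.00, D 4.95, B 1.75, A 0.52
take E (5 @ 185); take C (15 @ 135); take D (19 @ 94); take B (8 @ 14); take 8/25 of A → 4.16. Capacity used 55/55.
Total value = 432.16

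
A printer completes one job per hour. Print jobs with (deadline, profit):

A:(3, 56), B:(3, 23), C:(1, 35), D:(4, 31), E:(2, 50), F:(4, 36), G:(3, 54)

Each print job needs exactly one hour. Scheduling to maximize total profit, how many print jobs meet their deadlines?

Profit order: A=56 G=54 E=50 F=36 C=35 D=31 B=23
Assign: A→slot 3, G→slot 2, E→slot 1, F→slot 4, C skipped, D skipped, B skipped.
Slots: [1:E] [2:G] [3:A] [4:F]
4 of 7 scheduled.

4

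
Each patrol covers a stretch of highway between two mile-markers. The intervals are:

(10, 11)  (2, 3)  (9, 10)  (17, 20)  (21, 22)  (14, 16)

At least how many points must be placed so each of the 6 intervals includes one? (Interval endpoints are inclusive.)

Sort by right endpoint; whenever an interval is uncovered, place a point at its right end.
By right end: [2,3]  [9,10]  [10,11]  [14,16]  [17,20]  [21,22]
[2,3] uncovered → point at 3; [9,10] uncovered → point at 10; [14,16] uncovered → point at 16; [17,20] uncovered → point at 20; [21,22] uncovered → point at 22.
Points: 3, 10, 16, 20, 22 (5 total).

5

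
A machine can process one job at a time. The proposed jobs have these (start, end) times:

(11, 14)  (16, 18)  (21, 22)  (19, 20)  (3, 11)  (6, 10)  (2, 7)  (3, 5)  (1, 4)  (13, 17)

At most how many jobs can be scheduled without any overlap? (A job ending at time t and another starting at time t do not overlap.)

Sorted by end: (1,4)  (3,5)  (2,7)  (6,10)  (3,11)  (11,14)  (13,17)  (16,18)  (19,20)  (21,22)
take (1,4); skip (2,7); take (6,10); take (11,14); take (16,18); take (19,20); take (21,22).
Selected 6 jobs.

6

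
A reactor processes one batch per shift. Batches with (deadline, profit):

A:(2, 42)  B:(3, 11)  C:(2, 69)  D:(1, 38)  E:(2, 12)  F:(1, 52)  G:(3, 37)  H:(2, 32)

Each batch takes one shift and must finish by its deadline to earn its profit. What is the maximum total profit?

158

Profit order: C=69 F=52 A=42 D=38 G=37 H=32 E=12 B=11
Assign: C→slot 2, F→slot 1, A skipped, D skipped, G→slot 3, H skipped, E skipped, B skipped.
Slots: [1:F] [2:C] [3:G]
Profit = 52 + 69 + 37 = 158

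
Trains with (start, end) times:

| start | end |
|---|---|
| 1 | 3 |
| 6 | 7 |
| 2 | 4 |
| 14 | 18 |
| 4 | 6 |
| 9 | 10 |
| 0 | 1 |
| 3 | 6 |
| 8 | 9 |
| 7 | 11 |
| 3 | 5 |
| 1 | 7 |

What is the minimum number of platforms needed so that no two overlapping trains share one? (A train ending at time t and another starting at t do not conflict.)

The answer is the maximum number of intervals overlapping at any instant.
Events (time:±→running): 0:+→1 1:-→0 1:+→1 1:+→2 2:+→3 3:-→2 3:+→3 3:+→4 … peak 4.

4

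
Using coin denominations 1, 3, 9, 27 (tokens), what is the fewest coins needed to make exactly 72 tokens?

4

Use the largest denomination that fits, subtract, and repeat.
72 − 2×27→18 − 2×9→0
Total coins = 2 + 2 = 4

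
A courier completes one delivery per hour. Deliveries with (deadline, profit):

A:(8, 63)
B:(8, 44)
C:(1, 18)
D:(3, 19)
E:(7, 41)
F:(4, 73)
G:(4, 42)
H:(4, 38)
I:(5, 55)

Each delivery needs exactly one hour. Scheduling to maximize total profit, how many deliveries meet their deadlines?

8

Sort by profit descending; place each in the latest free slot ≤ its deadline.
Profit order: F=73 A=63 I=55 B=44 G=42 E=41 H=38 D=19 C=18
Assign: F→slot 4, A→slot 8, I→slot 5, B→slot 7, G→slot 3, E→slot 6, H→slot 2, D→slot 1, C skipped.
Slots: [1:D] [2:H] [3:G] [4:F] [5:I] [6:E] [7:B] [8:A]
8 of 9 scheduled.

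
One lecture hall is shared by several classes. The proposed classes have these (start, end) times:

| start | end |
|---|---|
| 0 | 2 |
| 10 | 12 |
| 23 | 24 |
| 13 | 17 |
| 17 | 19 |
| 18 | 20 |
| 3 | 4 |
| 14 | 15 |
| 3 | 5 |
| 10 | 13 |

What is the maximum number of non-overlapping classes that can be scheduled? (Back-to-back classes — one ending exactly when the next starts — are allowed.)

Sort by end time and greedily take each interval whose start is ≥ the last chosen end.
By end time: (0,2), (3,4), (3,5), (10,12), (10,13), (14,15), (13,17), (17,19), (18,20), (23,24).
Pick (0,2); next start ≥ 2 → (3,4); next start ≥ 4 → (10,12); next start ≥ 12 → (14,15); next start ≥ 15 → (17,19); next start ≥ 19 → (23,24).
Selected 6 classes.

6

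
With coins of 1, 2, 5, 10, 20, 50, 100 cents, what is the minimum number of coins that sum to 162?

Use the largest denomination that fits, subtract, and repeat.
162 = 1×100 + 1×50 + 1×10 + 1×2
Total coins = 1 + 1 + 1 + 1 = 4

4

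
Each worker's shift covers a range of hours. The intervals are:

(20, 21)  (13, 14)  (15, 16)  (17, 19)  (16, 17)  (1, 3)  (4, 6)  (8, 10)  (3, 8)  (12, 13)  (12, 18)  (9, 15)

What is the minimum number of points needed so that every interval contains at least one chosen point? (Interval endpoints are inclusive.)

By right end: [1,3]  [4,6]  [3,8]  [8,10]  [12,13]  [13,14]  [9,15]  [15,16]  [16,17]  [12,18]  [17,19]  [20,21]
[1,3] uncovered → point at 3; [4,6] uncovered → point at 6; [8,10] uncovered → point at 10; [12,13] uncovered → point at 13; [15,16] uncovered → point at 16; [17,19] uncovered → point at 19; [20,21] uncovered → point at 21.
Points: 3, 6, 10, 13, 16, 19, 21 (7 total).

7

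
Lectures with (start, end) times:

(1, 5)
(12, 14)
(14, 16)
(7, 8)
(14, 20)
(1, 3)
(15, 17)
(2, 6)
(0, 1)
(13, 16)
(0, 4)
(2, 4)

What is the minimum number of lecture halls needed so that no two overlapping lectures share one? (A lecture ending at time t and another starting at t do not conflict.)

Count concurrent intervals with a sweep; the peak is the room count.
Events (time:±→running): 0:+→1 0:+→2 1:-→1 1:+→2 1:+→3 2:+→4 2:+→5 … peak 5.

5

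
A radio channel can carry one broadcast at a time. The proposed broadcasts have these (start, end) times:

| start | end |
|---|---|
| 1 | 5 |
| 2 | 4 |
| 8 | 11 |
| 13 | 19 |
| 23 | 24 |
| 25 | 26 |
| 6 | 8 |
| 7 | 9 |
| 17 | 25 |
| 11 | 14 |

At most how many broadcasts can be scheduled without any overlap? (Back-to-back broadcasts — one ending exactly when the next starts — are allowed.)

By end time: (2,4), (1,5), (6,8), (7,9), (8,11), (11,14), (13,19), (23,24), (17,25), (25,26).
Pick (2,4); next start ≥ 4 → (6,8); next start ≥ 8 → (8,11); next start ≥ 11 → (11,14); next start ≥ 14 → (23,24); next start ≥ 24 → (25,26).
Selected 6 broadcasts.

6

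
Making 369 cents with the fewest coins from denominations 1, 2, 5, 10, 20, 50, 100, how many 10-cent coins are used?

Use the largest denomination that fits, subtract, and repeat.
369 = 3×100 + 1×50 + 1×10 + 1×5 + 2×2
Count of 10: 1

1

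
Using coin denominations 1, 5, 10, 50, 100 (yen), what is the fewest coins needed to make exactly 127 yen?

6

127 − 1×100→27 − 2×10→7 − 1×5→2 − 2×1→0
Total coins = 1 + 2 + 1 + 2 = 6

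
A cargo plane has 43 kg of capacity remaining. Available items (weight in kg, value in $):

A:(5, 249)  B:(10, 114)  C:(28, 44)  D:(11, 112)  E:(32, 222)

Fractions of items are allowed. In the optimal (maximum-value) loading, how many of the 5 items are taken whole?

3

Sort by value per unit weight and fill in that order.
Order: A (249/5=49.80) > B (114/10=11.40) > D (112/11=10.18) > E (222/32=6.94) > C (44/28=1.57)
Fill: take A (5 @ 249) → take B (10 @ 114) → take D (11 @ 112) → take 17/32 of E → 117.94; 43/43 used.
3 item(s) taken whole; one partial (take 17/32 of E).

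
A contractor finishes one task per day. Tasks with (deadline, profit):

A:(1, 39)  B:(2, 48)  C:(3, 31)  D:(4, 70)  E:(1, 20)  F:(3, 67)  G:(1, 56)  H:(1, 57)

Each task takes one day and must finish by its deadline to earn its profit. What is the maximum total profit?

Sort by profit descending; place each in the latest free slot ≤ its deadline.
By profit: D(d4,70), F(d3,67), H(d1,57), G(d1,56), B(d2,48), A(d1,39), C(d3,31), E(d1,20)
D→slot 4; F→slot 3; H→slot 1; G skipped; B→slot 2; A skipped; C skipped; E skipped.
Profit = 57 + 48 + 67 + 70 = 242

242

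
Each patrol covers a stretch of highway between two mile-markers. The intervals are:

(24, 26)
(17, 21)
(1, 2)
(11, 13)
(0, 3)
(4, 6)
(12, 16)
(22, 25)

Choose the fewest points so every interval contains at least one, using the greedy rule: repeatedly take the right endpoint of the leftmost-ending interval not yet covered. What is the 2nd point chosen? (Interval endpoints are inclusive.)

Sort by right endpoint; whenever an interval is uncovered, place a point at its right end.
By right end: [1,2]  [0,3]  [4,6]  [11,13]  [12,16]  [17,21]  [22,25]  [24,26]
[1,2] uncovered → point at 2; [4,6] uncovered → point at 6; [11,13] uncovered → point at 13; [17,21] uncovered → point at 21; [22,25] uncovered → point at 25.
Points: 2, 6, 13, 21, 25 (5 total).

6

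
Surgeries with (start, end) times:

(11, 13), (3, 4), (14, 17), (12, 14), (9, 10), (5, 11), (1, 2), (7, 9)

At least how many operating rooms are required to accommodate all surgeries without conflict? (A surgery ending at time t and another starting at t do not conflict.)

2

The answer is the maximum number of intervals overlapping at any instant.
Events (time:±→running): 1:+→1 2:-→0 3:+→1 4:-→0 5:+→1 7:+→2 … peak 2.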